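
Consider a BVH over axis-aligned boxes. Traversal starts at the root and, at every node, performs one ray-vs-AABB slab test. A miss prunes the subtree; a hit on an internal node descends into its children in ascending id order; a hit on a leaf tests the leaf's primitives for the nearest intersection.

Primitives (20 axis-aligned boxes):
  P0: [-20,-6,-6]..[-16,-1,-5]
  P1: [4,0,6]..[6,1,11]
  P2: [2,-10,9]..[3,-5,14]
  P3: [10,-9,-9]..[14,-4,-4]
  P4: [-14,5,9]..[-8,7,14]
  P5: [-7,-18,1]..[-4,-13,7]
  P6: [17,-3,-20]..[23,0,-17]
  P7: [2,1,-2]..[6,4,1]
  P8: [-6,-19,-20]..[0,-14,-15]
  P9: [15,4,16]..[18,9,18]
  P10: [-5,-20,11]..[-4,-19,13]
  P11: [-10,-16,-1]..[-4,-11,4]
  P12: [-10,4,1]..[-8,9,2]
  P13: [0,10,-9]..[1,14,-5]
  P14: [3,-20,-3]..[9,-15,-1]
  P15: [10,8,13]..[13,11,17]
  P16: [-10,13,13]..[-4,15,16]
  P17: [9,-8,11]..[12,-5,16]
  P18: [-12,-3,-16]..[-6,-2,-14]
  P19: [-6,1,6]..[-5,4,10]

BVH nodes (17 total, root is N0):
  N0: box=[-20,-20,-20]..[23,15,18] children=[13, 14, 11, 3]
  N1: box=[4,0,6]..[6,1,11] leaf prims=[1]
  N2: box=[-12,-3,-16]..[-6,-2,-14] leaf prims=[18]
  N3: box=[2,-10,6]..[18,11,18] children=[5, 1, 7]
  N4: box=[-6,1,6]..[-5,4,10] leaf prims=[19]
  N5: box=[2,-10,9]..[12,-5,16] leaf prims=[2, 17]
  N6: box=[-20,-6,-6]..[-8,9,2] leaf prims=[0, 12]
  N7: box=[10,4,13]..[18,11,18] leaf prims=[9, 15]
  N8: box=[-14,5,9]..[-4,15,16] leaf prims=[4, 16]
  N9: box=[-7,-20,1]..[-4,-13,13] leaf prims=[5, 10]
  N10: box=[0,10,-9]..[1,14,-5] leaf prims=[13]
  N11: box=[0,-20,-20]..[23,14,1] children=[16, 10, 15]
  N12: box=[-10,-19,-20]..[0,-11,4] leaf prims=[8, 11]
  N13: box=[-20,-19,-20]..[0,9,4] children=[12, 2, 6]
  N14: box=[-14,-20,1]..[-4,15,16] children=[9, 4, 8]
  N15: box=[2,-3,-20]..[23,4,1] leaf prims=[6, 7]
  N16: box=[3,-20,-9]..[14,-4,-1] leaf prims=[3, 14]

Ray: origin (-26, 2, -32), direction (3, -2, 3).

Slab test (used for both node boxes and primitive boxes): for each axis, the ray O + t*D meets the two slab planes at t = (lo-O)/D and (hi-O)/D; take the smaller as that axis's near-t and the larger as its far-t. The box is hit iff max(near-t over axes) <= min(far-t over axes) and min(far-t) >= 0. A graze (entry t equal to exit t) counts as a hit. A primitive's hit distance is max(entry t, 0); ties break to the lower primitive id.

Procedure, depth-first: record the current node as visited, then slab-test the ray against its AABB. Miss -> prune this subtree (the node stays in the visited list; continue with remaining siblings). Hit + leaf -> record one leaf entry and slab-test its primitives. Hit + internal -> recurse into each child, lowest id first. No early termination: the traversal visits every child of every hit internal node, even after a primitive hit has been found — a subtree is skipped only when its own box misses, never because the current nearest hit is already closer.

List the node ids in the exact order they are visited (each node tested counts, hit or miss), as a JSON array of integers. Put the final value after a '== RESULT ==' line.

Walk:
N0 x:[2,49/3] y:[-13/2,11] z:[4,50/3] -> hit [4,11], descend [3, 11, 13, 14]
  N3 x:[28/3,44/3] y:[-9/2,6] z:[38/3,50/3] -> miss, prune
  N11 x:[26/3,49/3] y:[-6,11] z:[4,11] -> hit [26/3,11], descend [10, 15, 16]
    N10 x:[26/3,9] y:[-6,-4] z:[23/3,9] -> miss, prune
    N15 x:[28/3,49/3] y:[-1,5/2] z:[4,11] -> miss, prune
    N16 x:[29/3,40/3] y:[3,11] z:[23/3,31/3] -> hit [29/3,31/3] leaf, test {P3(miss), P14@t=29/3}
  N13 x:[2,26/3] y:[-7/2,21/2] z:[4,12] -> hit [4,26/3], descend [2, 6, 12]
    N2 x:[14/3,20/3] y:[2,5/2] z:[16/3,6] -> miss, prune
    N6 x:[2,6] y:[-7/2,4] z:[26/3,34/3] -> miss, prune
    N12 x:[16/3,26/3] y:[13/2,21/2] z:[4,12] -> hit [13/2,26/3] leaf, test {P8(miss), P11(miss)}
  N14 x:[4,22/3] y:[-13/2,11] z:[11,16] -> miss, prune

order=[0, 3, 11, 10, 15, 16, 13, 2, 6, 12, 14]  |boxes|=11  |leaves|=2  hit=P14

== RESULT ==
[0, 3, 11, 10, 15, 16, 13, 2, 6, 12, 14]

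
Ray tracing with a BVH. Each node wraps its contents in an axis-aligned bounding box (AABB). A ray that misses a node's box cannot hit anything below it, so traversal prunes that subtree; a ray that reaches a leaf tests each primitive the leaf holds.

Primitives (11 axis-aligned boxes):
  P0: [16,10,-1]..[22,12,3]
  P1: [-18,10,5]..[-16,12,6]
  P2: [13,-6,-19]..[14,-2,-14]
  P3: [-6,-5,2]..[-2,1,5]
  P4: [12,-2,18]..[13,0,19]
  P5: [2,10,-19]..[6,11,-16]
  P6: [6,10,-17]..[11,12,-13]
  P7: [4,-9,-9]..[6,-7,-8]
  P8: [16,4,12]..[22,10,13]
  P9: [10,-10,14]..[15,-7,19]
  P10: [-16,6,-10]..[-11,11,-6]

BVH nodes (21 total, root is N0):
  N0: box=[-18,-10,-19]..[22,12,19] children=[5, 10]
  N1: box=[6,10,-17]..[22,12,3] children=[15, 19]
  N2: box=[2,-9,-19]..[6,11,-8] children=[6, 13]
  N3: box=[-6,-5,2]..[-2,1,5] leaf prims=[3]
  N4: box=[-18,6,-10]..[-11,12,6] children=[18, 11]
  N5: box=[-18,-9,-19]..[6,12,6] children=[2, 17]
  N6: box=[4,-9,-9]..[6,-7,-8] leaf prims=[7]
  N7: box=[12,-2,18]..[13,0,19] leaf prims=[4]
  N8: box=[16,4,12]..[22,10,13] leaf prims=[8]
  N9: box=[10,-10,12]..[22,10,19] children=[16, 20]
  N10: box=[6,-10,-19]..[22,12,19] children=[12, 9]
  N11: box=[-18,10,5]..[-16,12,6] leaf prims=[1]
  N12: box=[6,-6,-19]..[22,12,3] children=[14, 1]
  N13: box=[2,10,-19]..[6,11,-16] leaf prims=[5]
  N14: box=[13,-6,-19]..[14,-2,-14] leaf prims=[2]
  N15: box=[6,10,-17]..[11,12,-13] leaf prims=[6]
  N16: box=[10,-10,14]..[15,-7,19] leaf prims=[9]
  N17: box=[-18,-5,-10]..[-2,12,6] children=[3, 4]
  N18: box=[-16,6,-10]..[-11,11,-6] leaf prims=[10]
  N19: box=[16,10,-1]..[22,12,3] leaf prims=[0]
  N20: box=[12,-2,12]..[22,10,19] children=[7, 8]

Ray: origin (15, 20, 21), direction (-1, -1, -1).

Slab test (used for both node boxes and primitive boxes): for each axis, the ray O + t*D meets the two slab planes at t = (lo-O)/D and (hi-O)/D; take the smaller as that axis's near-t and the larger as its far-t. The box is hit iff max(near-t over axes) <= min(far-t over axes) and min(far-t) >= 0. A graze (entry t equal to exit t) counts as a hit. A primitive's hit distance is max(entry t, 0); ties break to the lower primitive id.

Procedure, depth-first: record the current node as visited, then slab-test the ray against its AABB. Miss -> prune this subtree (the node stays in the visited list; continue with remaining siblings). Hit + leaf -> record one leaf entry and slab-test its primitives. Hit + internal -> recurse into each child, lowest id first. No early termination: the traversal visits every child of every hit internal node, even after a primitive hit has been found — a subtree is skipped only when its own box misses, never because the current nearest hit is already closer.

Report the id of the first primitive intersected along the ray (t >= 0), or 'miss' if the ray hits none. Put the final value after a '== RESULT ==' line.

Walk:
N0 x:[-7,33] y:[8,30] z:[2,40] -> hit [8,30], descend [5, 10]
  N5 x:[9,33] y:[8,29] z:[15,40] -> hit [15,29], descend [2, 17]
    N2 x:[9,13] y:[9,29] z:[29,40] -> miss, prune
    N17 x:[17,33] y:[8,25] z:[15,31] -> hit [17,25], descend [3, 4]
      N3 x:[17,21] y:[19,25] z:[16,19] -> hit [19,19] leaf, test {P3@t=19}
      N4 x:[26,33] y:[8,14] z:[15,31] -> miss, prune
  N10 x:[-7,9] y:[8,30] z:[2,40] -> hit [8,9], descend [9, 12]
    N9 x:[-7,5] y:[10,30] z:[2,9] -> miss, prune
    N12 x:[-7,9] y:[8,26] z:[18,40] -> miss, prune

9 AABB tests over nodes [0, 5, 2, 17, 3, 4, 10, 9, 12]; 1 leaf entered; closest P3.

== RESULT ==
3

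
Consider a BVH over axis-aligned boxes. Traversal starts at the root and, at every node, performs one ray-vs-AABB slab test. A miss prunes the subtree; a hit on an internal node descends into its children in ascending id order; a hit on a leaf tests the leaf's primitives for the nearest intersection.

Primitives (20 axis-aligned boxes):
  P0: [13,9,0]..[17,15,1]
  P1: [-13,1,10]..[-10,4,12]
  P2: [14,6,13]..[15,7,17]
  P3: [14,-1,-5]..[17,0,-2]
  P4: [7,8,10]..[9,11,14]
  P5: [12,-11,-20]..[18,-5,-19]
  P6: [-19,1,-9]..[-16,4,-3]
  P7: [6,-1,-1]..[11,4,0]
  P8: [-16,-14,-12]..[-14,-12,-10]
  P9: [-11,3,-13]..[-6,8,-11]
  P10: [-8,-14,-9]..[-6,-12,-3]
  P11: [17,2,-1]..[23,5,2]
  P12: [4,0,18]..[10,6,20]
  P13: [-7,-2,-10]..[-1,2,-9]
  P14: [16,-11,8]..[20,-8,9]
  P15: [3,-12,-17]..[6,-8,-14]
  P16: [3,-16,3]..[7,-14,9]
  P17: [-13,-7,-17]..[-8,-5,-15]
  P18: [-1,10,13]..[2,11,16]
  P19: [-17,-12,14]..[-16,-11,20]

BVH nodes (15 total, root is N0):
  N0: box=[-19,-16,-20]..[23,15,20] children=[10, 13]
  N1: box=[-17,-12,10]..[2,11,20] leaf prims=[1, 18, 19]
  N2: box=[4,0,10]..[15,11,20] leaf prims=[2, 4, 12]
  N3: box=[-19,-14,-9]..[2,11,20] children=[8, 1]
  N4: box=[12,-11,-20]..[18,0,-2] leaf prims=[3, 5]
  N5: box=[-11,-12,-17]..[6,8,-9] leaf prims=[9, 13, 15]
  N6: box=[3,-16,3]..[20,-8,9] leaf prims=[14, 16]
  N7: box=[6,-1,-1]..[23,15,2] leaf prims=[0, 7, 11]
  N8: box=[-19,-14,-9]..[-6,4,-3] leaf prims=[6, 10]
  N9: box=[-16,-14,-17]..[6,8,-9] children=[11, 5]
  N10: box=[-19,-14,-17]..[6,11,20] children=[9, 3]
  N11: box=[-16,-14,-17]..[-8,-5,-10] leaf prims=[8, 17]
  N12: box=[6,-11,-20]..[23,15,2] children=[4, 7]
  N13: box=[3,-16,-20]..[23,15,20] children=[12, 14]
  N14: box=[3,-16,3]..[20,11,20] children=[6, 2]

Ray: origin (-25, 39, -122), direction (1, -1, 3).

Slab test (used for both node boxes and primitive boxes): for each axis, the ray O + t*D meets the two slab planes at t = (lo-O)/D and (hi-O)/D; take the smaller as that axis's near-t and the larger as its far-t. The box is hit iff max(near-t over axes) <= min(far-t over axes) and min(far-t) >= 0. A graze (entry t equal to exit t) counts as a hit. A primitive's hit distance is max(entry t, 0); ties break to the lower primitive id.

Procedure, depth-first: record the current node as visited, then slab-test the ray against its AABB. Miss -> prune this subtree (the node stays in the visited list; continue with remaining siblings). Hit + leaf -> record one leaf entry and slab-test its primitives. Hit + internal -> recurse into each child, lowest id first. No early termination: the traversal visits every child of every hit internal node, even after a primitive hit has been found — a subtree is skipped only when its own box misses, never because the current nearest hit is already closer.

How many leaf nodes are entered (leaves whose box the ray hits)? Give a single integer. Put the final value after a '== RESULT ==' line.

Traverse from the root:
N0 x:[6,48] y:[24,55] z:[34,142/3] -> hit [34,142/3], descend [10, 13]
  N10 x:[6,31] y:[28,53] z:[35,142/3] -> miss, prune
  N13 x:[28,48] y:[24,55] z:[34,142/3] -> hit [34,142/3], descend [12, 14]
    N12 x:[31,48] y:[24,50] z:[34,124/3] -> hit [34,124/3], descend [4, 7]
      N4 x:[37,43] y:[39,50] z:[34,40] -> hit [39,40] leaf, test {P3@t=39, P5(miss)}
      N7 x:[31,48] y:[24,40] z:[121/3,124/3] -> miss, prune
    N14 x:[28,45] y:[28,55] z:[125/3,142/3] -> hit [125/3,45], descend [2, 6]
      N2 x:[29,40] y:[28,39] z:[44,142/3] -> miss, prune
      N6 x:[28,45] y:[47,55] z:[125/3,131/3] -> miss, prune

Visited [0, 10, 13, 12, 4, 7, 14, 2, 6]. Tests: 9 box, 1 leaf. Nearest: P3.

== RESULT ==
1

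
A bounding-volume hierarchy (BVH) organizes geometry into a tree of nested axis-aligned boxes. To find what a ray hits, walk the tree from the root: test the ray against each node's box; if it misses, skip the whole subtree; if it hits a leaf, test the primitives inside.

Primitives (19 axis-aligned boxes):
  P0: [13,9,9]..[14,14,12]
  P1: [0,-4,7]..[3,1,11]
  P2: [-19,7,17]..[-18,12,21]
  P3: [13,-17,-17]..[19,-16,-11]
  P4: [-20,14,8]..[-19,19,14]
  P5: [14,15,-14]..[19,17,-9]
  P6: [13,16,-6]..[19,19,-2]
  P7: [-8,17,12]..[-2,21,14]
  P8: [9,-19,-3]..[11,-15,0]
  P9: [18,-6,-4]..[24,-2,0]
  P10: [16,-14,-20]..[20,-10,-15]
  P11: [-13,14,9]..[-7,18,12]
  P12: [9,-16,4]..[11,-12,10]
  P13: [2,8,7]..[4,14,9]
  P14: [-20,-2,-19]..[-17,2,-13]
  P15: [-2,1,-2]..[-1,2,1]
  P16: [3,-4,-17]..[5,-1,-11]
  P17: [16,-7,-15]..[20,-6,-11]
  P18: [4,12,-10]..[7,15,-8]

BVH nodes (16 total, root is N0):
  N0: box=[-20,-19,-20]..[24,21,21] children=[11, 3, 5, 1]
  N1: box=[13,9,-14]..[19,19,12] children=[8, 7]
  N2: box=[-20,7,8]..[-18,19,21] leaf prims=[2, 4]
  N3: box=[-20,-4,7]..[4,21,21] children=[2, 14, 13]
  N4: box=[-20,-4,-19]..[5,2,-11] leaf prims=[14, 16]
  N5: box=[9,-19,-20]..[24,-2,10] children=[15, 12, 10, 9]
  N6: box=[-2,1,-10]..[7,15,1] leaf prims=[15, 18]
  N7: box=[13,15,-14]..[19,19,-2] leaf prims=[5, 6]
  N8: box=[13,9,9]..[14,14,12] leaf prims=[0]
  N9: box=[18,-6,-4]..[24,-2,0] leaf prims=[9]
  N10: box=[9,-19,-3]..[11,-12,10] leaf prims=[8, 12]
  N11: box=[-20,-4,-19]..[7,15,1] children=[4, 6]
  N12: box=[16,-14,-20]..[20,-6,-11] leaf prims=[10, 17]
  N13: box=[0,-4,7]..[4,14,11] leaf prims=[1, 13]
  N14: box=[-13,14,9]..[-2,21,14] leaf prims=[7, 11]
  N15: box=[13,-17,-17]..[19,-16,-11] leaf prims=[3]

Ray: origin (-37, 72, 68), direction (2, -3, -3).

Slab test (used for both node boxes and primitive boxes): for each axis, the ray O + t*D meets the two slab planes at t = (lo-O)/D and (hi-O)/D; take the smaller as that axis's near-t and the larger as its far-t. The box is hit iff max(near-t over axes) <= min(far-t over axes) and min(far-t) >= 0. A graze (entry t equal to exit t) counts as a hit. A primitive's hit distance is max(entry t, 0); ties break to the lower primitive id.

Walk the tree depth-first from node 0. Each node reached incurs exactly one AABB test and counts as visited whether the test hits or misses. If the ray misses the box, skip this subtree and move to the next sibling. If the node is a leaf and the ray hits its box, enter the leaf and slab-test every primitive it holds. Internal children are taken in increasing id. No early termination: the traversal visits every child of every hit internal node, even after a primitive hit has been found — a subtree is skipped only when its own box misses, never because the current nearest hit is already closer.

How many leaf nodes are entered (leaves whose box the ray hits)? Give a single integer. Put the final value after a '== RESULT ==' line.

Trace the traversal:
N0 x:[17/2,61/2] y:[17,91/3] z:[47/3,88/3] -> hit [17,88/3], descend [1, 3, 5, 11]
  N1 x:[25,28] y:[53/3,21] z:[56/3,82/3] -> miss, prune
  N3 x:[17/2,41/2] y:[17,76/3] z:[47/3,61/3] -> hit [17,61/3], descend [2, 13, 14]
    N2 x:[17/2,19/2] y:[53/3,65/3] z:[47/3,20] -> miss, prune
    N13 x:[37/2,41/2] y:[58/3,76/3] z:[19,61/3] -> hit [58/3,61/3] leaf, test {P1(miss), P13@t=59/3}
    N14 x:[12,35/2] y:[17,58/3] z:[18,59/3] -> miss, prune
  N5 x:[23,61/2] y:[74/3,91/3] z:[58/3,88/3] -> hit [74/3,88/3], descend [9, 10, 12, 15]
    N9 x:[55/2,61/2] y:[74/3,26] z:[68/3,24] -> miss, prune
    N10 x:[23,24] y:[28,91/3] z:[58/3,71/3] -> miss, prune
    N12 x:[53/2,57/2] y:[26,86/3] z:[79/3,88/3] -> hit [53/2,57/2] leaf, test {P10@t=83/3, P17(miss)}
    N15 x:[25,28] y:[88/3,89/3] z:[79/3,85/3] -> miss, prune
  N11 x:[17/2,22] y:[19,76/3] z:[67/3,29] -> miss, prune

Visited [0, 1, 3, 2, 13, 14, 5, 9, 10, 12, 15, 11]. Tests: 12 box, 2 leaf. Nearest: P13.

== RESULT ==
2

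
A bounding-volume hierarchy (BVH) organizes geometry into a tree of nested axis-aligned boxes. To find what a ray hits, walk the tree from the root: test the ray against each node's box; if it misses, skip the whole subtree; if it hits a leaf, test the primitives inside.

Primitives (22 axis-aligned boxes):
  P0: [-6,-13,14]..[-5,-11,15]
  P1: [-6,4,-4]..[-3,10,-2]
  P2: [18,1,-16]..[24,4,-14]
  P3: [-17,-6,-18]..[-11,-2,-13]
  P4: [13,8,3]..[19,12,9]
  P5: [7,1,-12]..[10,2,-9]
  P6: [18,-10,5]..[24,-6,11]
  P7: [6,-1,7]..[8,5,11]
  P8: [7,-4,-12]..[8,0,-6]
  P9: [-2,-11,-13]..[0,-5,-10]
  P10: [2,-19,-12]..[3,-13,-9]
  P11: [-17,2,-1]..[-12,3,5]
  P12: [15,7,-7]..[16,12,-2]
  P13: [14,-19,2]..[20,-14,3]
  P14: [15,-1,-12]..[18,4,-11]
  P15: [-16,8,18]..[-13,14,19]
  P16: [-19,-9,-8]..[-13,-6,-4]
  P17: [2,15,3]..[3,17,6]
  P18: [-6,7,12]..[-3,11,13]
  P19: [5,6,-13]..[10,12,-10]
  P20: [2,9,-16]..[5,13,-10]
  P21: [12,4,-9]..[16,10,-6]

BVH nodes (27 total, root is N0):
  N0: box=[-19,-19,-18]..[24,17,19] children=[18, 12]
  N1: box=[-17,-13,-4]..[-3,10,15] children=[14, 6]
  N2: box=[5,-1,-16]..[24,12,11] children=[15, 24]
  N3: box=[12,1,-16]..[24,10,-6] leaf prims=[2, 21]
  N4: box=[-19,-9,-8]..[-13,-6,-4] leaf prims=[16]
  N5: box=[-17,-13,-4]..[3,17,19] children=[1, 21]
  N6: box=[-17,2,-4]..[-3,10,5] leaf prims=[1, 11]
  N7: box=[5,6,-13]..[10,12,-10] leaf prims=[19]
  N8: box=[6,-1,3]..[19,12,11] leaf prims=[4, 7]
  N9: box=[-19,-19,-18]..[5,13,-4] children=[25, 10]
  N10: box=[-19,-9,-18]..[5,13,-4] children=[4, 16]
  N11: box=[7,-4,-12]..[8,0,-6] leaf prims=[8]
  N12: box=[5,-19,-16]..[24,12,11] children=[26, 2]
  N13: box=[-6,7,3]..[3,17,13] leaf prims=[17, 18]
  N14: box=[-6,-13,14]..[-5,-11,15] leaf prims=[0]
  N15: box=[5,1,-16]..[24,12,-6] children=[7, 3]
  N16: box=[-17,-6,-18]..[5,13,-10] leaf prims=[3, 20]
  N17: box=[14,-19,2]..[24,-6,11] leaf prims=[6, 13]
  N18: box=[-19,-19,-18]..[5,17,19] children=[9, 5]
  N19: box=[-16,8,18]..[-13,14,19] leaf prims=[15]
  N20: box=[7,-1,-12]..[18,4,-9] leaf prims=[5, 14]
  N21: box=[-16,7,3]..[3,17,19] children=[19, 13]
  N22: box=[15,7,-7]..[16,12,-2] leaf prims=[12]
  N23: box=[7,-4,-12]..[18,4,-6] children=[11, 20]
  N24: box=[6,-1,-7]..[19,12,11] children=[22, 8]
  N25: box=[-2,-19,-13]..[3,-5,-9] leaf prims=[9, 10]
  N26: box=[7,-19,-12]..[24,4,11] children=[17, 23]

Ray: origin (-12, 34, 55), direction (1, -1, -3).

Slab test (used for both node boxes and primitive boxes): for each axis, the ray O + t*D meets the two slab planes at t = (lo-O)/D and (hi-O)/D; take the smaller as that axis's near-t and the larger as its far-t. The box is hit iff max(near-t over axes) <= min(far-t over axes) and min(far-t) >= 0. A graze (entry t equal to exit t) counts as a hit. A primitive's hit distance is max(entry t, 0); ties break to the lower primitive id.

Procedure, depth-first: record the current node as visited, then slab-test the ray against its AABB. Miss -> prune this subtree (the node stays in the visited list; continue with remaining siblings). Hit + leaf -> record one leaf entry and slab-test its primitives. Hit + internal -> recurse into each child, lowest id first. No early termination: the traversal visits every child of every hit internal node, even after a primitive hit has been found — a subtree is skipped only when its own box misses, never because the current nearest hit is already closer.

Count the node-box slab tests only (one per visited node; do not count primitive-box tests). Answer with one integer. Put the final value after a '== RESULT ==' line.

Traverse from the root:
N0 x:[-7,36] y:[17,53] z:[12,73/3] -> hit [17,73/3], descend [12, 18]
  N12 x:[17,36] y:[22,53] z:[44/3,71/3] -> hit [22,71/3], descend [2, 26]
    N2 x:[17,36] y:[22,35] z:[44/3,71/3] -> hit [22,71/3], descend [15, 24]
      N15 x:[17,36] y:[22,33] z:[61/3,71/3] -> hit [22,71/3], descend [3, 7]
        N3 x:[24,36] y:[24,33] z:[61/3,71/3] -> miss, prune
        N7 x:[17,22] y:[22,28] z:[65/3,68/3] -> hit [22,22] leaf, test {P19@t=22}
      N24 x:[18,31] y:[22,35] z:[44/3,62/3] -> miss, prune
    N26 x:[19,36] y:[30,53] z:[44/3,67/3] -> miss, prune
  N18 x:[-7,17] y:[17,53] z:[12,73/3] -> hit [17,17], descend [5, 9]
    N5 x:[-5,15] y:[17,47] z:[12,59/3] -> miss, prune
    N9 x:[-7,17] y:[21,53] z:[59/3,73/3] -> miss, prune

order=[0, 12, 2, 15, 3, 7, 24, 26, 18, 5, 9]  |boxes|=11  |leaves|=1  hit=P19

== RESULT ==
11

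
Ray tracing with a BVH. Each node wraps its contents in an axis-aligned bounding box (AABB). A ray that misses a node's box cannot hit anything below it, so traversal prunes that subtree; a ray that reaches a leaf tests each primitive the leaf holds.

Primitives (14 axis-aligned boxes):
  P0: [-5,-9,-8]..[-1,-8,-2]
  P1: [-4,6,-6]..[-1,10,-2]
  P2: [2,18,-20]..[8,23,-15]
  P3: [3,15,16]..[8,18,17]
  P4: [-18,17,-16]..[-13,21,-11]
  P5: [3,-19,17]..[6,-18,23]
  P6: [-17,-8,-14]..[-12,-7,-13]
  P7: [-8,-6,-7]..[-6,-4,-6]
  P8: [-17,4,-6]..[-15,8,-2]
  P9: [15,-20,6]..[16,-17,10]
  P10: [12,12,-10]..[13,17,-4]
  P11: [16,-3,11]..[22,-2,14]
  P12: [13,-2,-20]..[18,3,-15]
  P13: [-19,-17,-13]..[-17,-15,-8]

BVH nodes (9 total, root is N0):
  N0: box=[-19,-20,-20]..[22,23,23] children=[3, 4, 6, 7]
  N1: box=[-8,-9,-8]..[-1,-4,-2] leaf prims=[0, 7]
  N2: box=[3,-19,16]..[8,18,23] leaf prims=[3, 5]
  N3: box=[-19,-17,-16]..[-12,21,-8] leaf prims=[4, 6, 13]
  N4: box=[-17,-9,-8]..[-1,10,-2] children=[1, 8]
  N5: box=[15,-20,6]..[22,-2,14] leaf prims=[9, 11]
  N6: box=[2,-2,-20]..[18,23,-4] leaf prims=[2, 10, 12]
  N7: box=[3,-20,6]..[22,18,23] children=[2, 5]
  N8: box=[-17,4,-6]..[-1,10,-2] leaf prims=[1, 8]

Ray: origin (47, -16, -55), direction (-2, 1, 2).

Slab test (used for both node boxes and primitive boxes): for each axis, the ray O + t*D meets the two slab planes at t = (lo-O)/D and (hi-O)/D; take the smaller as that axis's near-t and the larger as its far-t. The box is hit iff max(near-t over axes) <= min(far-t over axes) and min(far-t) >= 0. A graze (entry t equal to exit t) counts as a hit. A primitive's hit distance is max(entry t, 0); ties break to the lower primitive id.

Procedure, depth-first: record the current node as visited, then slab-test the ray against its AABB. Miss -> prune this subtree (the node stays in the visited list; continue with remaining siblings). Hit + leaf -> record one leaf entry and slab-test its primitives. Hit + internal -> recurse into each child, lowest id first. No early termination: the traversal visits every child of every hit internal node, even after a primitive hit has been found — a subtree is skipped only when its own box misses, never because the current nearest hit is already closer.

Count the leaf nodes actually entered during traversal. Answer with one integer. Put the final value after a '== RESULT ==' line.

Traverse from the root:
N0 x:[25/2,33] y:[-4,39] z:[35/2,39] -> hit [35/2,33], descend [3, 4, 6, 7]
  N3 x:[59/2,33] y:[-1,37] z:[39/2,47/2] -> miss, prune
  N4 x:[24,32] y:[7,26] z:[47/2,53/2] -> hit [24,26], descend [1, 8]
    N1 x:[24,55/2] y:[7,12] z:[47/2,53/2] -> miss, prune
    N8 x:[24,32] y:[20,26] z:[49/2,53/2] -> hit [49/2,26] leaf, test {P1@t=49/2, P8(miss)}
  N6 x:[29/2,45/2] y:[14,39] z:[35/2,51/2] -> hit [35/2,45/2] leaf, test {P2(miss), P10(miss), P12(miss)}
  N7 x:[25/2,22] y:[-4,34] z:[61/2,39] -> miss, prune

order=[0, 3, 4, 1, 8, 6, 7]  |boxes|=7  |leaves|=2  hit=P1

== RESULT ==
2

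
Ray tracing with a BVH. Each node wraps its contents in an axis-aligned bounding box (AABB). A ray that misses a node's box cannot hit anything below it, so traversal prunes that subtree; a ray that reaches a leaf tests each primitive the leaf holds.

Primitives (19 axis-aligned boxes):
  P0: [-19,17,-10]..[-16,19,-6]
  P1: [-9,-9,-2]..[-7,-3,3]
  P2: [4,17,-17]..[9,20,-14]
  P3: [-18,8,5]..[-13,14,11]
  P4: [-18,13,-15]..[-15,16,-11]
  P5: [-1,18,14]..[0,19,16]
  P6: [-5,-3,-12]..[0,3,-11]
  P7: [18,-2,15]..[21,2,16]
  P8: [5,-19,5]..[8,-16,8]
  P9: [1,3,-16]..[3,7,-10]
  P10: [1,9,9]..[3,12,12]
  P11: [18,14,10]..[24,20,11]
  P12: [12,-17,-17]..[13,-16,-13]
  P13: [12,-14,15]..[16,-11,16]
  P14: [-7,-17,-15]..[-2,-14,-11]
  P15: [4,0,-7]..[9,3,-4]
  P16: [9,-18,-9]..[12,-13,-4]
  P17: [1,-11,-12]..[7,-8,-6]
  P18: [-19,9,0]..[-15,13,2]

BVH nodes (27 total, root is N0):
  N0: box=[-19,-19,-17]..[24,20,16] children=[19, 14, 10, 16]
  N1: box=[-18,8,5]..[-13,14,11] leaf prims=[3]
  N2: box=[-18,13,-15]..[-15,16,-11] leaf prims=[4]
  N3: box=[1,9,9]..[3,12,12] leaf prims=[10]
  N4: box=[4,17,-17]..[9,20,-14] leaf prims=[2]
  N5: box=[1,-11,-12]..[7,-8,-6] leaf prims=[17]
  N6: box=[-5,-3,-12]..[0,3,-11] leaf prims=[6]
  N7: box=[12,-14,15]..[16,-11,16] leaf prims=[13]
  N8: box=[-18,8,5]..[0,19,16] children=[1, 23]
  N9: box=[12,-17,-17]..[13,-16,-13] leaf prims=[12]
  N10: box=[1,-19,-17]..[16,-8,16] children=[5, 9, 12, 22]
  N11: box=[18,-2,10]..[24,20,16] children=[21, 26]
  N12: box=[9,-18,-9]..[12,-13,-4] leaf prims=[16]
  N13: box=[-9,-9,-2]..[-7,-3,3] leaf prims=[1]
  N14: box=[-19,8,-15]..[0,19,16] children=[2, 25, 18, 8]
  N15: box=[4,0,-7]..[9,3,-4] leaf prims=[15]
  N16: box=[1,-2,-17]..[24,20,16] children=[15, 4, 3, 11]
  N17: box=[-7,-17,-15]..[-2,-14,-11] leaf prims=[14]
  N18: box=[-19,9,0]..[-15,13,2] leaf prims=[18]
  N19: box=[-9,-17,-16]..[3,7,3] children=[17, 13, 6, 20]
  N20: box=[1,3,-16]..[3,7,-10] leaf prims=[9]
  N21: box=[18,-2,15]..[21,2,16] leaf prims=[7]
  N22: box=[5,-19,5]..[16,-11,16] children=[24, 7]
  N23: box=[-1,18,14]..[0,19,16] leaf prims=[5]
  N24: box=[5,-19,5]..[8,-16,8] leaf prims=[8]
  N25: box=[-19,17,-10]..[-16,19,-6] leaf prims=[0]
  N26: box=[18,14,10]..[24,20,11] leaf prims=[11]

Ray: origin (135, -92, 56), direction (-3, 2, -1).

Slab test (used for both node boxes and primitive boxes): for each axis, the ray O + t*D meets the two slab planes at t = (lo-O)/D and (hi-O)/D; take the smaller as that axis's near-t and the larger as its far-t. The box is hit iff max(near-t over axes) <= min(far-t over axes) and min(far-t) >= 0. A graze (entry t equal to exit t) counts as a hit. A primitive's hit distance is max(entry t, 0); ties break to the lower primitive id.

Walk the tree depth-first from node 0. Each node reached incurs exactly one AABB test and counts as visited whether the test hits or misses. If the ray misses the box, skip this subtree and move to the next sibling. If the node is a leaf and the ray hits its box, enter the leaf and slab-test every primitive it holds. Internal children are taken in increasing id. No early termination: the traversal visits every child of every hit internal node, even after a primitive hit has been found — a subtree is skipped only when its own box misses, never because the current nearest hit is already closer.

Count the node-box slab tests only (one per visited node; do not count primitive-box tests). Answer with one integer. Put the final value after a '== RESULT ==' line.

Trace the traversal:
N0 x:[37,154/3] y:[73/2,56] z:[40,73] -> hit [40,154/3], descend [10, 14, 16, 19]
  N10 x:[119/3,134/3] y:[73/2,42] z:[40,73] -> hit [40,42], descend [5, 9, 12, 22]
    N5 x:[128/3,134/3] y:[81/2,42] z:[62,68] -> miss, prune
    N9 x:[122/3,41] y:[75/2,38] z:[69,73] -> miss, prune
    N12 x:[41,42] y:[37,79/2] z:[60,65] -> miss, prune
    N22 x:[119/3,130/3] y:[73/2,81/2] z:[40,51] -> hit [40,81/2], descend [7, 24]
      N7 x:[119/3,41] y:[39,81/2] z:[40,41] -> hit [40,81/2] leaf, test {P13@t=40}
      N24 x:[127/3,130/3] y:[73/2,38] z:[48,51] -> miss, prune
  N14 x:[45,154/3] y:[50,111/2] z:[40,71] -> hit [50,154/3], descend [2, 8, 18, 25]
    N2 x:[50,51] y:[105/2,54] z:[67,71] -> miss, prune
    N8 x:[45,51] y:[50,111/2] z:[40,51] -> hit [50,51], descend [1, 23]
      N1 x:[148/3,51] y:[50,53] z:[45,51] -> hit [50,51] leaf, test {P3@t=50}
      N23 x:[45,136/3] y:[55,111/2] z:[40,42] -> miss, prune
    N18 x:[50,154/3] y:[101/2,105/2] z:[54,56] -> miss, prune
    N25 x:[151/3,154/3] y:[109/2,111/2] z:[62,66] -> miss, prune
  N16 x:[37,134/3] y:[45,56] z:[40,73] -> miss, prune
  N19 x:[44,48] y:[75/2,99/2] z:[53,72] -> miss, prune

Summary -> nodes [0, 10, 5, 9, 12, 22, 7, 24, 14, 2, 8, 1, 23, 18, 25, 16, 19]; box-tests=17; leaf-entries=2; first=P13

== RESULT ==
17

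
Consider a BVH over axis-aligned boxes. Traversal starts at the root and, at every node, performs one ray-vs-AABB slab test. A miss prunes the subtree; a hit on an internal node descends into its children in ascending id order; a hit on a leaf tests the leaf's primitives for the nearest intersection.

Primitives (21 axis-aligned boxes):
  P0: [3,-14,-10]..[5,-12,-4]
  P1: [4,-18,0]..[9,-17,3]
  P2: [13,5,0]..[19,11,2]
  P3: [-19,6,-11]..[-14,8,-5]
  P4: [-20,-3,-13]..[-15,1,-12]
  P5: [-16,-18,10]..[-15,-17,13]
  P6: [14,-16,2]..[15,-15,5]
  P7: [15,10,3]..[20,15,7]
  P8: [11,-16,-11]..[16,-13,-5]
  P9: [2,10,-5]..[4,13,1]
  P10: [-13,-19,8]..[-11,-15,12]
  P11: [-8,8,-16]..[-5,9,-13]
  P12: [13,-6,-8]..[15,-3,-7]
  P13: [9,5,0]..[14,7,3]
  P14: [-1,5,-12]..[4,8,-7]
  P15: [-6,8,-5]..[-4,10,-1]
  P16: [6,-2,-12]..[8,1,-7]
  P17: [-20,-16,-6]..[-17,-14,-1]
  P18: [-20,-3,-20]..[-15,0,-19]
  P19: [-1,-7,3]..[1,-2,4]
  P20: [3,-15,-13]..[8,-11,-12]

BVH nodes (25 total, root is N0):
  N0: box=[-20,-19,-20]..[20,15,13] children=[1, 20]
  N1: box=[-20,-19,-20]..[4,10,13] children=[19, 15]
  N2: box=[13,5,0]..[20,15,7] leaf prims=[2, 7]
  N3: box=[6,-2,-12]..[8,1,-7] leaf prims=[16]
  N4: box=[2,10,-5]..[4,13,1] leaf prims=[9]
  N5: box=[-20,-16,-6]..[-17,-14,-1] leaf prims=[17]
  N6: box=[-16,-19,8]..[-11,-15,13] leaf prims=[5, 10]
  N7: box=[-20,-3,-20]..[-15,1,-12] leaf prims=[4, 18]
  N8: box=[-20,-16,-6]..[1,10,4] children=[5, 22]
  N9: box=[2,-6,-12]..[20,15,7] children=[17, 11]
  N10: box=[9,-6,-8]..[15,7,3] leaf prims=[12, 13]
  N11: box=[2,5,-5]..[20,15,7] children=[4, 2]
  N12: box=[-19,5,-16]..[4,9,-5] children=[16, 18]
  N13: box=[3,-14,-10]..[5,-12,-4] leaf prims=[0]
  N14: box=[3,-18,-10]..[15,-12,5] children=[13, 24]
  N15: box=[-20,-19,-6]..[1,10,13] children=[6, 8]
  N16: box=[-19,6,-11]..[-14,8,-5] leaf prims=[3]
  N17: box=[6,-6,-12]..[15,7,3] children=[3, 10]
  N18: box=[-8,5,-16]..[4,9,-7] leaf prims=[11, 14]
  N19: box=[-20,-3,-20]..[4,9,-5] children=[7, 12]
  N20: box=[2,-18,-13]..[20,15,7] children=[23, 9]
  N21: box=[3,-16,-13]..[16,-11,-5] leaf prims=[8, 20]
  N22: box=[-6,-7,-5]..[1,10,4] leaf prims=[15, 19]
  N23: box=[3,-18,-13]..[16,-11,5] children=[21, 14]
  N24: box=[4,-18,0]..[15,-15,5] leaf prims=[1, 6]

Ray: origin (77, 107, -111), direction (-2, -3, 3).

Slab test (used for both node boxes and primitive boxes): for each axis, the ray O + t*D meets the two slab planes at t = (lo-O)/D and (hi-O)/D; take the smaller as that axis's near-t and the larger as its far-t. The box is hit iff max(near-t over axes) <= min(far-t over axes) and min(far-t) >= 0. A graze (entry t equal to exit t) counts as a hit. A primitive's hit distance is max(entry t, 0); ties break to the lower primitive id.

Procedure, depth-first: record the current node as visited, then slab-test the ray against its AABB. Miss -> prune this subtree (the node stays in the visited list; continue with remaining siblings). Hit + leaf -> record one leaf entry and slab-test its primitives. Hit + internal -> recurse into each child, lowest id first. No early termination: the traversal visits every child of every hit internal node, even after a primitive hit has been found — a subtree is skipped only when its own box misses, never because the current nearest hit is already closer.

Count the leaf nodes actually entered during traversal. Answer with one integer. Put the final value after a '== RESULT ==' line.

Traverse from the root:
N0 x:[57/2,97/2] y:[92/3,42] z:[91/3,124/3] -> hit [92/3,124/3], descend [1, 20]
  N1 x:[73/2,97/2] y:[97/3,42] z:[91/3,124/3] -> hit [73/2,124/3], descend [15, 19]
    N15 x:[38,97/2] y:[97/3,42] z:[35,124/3] -> hit [38,124/3], descend [6, 8]
      N6 x:[44,93/2] y:[122/3,42] z:[119/3,124/3] -> miss, prune
      N8 x:[38,97/2] y:[97/3,41] z:[35,115/3] -> hit [38,115/3], descend [5, 22]
        N5 x:[47,97/2] y:[121/3,41] z:[35,110/3] -> miss, prune
        N22 x:[38,83/2] y:[97/3,38] z:[106/3,115/3] -> hit [38,38] leaf, test {P15(miss), P19@t=38}
    N19 x:[73/2,97/2] y:[98/3,110/3] z:[91/3,106/3] -> miss, prune
  N20 x:[57/2,75/2] y:[92/3,125/3] z:[98/3,118/3] -> hit [98/3,75/2], descend [9, 23]
    N9 x:[57/2,75/2] y:[92/3,113/3] z:[33,118/3] -> hit [33,75/2], descend [11, 17]
      N11 x:[57/2,75/2] y:[92/3,34] z:[106/3,118/3] -> miss, prune
      N17 x:[31,71/2] y:[100/3,113/3] z:[33,38] -> hit [100/3,71/2], descend [3, 10]
        N3 x:[69/2,71/2] y:[106/3,109/3] z:[33,104/3] -> miss, prune
        N10 x:[31,34] y:[100/3,113/3] z:[103/3,38] -> miss, prune
    N23 x:[61/2,37] y:[118/3,125/3] z:[98/3,116/3] -> miss, prune

order=[0, 1, 15, 6, 8, 5, 22, 19, 20, 9, 11, 17, 3, 10, 23]  |boxes|=15  |leaves|=1  hit=P19

== RESULT ==
1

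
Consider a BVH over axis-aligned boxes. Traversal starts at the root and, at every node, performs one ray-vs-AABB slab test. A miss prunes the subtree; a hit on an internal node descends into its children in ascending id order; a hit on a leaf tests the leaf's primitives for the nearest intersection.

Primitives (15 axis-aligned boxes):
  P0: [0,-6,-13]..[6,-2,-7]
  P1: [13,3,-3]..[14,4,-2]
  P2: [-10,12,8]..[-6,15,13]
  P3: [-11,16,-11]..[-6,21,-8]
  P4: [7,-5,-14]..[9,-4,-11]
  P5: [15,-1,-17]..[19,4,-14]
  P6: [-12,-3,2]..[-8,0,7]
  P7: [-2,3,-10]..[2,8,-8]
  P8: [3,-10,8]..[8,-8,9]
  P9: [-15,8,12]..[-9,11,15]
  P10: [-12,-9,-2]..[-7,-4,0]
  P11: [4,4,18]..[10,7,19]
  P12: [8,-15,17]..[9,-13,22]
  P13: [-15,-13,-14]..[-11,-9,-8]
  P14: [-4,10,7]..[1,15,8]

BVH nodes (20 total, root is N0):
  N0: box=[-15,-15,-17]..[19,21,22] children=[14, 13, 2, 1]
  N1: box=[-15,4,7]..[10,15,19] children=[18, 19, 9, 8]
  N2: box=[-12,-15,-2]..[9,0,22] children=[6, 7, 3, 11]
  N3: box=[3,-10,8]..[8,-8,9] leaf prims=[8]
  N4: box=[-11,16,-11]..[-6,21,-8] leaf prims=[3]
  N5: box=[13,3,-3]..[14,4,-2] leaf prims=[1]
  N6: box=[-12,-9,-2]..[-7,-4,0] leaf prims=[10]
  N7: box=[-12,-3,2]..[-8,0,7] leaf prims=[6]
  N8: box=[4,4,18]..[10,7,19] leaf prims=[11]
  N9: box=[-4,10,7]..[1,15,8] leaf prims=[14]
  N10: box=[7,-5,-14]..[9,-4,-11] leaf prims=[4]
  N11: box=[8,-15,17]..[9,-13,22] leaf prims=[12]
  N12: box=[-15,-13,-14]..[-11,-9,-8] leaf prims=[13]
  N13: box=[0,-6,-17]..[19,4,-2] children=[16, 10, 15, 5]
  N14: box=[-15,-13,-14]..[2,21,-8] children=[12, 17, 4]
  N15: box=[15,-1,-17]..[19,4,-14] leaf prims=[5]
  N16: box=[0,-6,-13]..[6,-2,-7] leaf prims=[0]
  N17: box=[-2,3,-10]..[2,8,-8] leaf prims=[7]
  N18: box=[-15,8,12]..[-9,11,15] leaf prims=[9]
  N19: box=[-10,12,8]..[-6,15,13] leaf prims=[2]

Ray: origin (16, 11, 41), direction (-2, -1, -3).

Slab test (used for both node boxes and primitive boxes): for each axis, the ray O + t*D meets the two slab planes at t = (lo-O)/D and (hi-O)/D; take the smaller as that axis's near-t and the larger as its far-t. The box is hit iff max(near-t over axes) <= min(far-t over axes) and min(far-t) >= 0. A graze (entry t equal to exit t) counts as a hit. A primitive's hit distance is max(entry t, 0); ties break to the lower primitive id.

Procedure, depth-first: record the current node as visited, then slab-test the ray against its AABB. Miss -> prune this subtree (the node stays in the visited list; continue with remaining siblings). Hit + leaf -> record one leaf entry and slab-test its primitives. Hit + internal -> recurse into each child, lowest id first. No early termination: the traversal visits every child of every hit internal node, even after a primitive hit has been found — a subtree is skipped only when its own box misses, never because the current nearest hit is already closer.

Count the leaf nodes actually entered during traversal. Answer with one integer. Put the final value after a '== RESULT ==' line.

Walk:
N0 x:[-3/2,31/2] y:[-10,26] z:[19/3,58/3] -> hit [19/3,31/2], descend [1, 2, 13, 14]
  N1 x:[3,31/2] y:[-4,7] z:[22/3,34/3] -> miss, prune
  N2 x:[7/2,14] y:[11,26] z:[19/3,43/3] -> hit [11,14], descend [3, 6, 7, 11]
    N3 x:[4,13/2] y:[19,21] z:[32/3,11] -> miss, prune
    N6 x:[23/2,14] y:[15,20] z:[41/3,43/3] -> miss, prune
    N7 x:[12,14] y:[11,14] z:[34/3,13] -> hit [12,13] leaf, test {P6@t=12}
    N11 x:[7/2,4] y:[24,26] z:[19/3,8] -> miss, prune
  N13 x:[-3/2,8] y:[7,17] z:[43/3,58/3] -> miss, prune
  N14 x:[7,31/2] y:[-10,24] z:[49/3,55/3] -> miss, prune

9 AABB tests over nodes [0, 1, 2, 3, 6, 7, 11, 13, 14]; 1 leaf entered; closest P6.

== RESULT ==
1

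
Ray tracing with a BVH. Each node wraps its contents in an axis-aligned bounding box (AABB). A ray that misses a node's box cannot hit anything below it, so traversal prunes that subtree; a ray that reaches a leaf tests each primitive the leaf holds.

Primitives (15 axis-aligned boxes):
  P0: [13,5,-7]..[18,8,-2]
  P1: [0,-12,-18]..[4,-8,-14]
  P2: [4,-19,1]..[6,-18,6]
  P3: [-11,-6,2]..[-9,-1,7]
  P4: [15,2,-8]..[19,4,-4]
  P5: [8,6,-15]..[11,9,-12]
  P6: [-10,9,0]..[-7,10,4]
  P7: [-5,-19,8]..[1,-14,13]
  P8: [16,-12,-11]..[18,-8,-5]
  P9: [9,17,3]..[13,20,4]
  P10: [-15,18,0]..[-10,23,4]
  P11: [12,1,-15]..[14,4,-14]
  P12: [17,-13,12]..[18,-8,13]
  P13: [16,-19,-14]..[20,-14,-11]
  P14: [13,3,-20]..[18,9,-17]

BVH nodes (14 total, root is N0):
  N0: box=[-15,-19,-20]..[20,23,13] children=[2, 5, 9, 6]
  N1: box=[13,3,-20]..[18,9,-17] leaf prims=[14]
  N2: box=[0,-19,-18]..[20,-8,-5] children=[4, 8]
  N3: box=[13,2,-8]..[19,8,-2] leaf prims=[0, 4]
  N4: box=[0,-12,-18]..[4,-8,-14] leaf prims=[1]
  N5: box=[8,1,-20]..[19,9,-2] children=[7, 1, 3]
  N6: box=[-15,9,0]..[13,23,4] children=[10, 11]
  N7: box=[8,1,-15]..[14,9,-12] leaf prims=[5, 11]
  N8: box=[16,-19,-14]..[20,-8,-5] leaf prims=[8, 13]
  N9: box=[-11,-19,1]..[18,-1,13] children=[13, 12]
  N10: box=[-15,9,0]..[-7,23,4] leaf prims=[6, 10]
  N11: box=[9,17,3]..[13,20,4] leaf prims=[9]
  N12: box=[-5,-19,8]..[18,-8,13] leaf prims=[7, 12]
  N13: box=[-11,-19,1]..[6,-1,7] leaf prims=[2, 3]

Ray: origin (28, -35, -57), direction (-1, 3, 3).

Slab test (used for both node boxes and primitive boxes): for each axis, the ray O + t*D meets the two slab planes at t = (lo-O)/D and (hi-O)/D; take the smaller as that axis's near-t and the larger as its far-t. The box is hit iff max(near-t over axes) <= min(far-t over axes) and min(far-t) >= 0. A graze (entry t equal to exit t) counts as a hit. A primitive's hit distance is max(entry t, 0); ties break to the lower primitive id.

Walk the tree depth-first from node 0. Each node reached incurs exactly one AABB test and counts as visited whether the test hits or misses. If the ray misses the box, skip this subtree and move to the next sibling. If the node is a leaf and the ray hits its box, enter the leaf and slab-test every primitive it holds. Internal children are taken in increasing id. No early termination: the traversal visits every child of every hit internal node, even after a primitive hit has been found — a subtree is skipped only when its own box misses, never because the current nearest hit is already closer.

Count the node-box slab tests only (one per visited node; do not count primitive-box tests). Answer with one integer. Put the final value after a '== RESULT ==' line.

Traverse from the root:
N0 x:[8,43] y:[16/3,58/3] z:[37/3,70/3] -> hit [37/3,58/3], descend [2, 5, 6, 9]
  N2 x:[8,28] y:[16/3,9] z:[13,52/3] -> miss, prune
  N5 x:[9,20] y:[12,44/3] z:[37/3,55/3] -> hit [37/3,44/3], descend [1, 3, 7]
    N1 x:[10,15] y:[38/3,44/3] z:[37/3,40/3] -> hit [38/3,40/3] leaf, test {P14@t=38/3}
    N3 x:[9,15] y:[37/3,43/3] z:[49/3,55/3] -> miss, prune
    N7 x:[14,20] y:[12,44/3] z:[14,15] -> hit [14,44/3] leaf, test {P5(miss), P11(miss)}
  N6 x:[15,43] y:[44/3,58/3] z:[19,61/3] -> hit [19,58/3], descend [10, 11]
    N10 x:[35,43] y:[44/3,58/3] z:[19,61/3] -> miss, prune
    N11 x:[15,19] y:[52/3,55/3] z:[20,61/3] -> miss, prune
  N9 x:[10,39] y:[16/3,34/3] z:[58/3,70/3] -> miss, prune

Visited [0, 2, 5, 1, 3, 7, 6, 10, 11, 9]. Tests: 10 box, 2 leaf. Nearest: P14.

== RESULT ==
10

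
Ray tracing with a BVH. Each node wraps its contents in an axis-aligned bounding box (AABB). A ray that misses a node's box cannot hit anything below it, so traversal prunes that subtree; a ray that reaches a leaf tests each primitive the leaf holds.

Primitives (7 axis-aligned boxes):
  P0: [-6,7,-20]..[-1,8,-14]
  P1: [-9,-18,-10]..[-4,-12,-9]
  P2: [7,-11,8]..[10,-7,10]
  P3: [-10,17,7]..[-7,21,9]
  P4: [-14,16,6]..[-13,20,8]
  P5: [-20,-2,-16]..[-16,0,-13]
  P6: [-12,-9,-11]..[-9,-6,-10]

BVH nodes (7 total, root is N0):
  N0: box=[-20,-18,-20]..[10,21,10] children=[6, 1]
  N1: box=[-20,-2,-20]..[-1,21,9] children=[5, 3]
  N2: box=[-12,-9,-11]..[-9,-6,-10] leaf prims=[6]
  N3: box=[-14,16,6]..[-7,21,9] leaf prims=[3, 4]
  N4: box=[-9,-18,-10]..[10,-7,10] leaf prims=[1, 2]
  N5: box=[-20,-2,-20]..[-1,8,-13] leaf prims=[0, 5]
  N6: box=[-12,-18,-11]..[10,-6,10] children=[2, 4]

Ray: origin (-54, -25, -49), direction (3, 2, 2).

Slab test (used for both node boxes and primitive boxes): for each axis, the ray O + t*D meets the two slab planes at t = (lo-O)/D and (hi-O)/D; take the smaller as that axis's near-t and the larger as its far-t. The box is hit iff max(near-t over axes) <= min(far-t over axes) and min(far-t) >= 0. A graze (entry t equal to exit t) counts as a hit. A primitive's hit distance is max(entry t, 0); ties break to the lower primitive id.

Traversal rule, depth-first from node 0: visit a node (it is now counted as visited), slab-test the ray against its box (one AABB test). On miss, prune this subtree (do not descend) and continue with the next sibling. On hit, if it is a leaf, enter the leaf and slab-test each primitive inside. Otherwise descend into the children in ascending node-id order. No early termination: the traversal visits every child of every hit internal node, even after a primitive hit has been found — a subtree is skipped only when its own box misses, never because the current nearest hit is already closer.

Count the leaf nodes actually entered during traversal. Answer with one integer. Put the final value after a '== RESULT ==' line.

Trace the traversal:
N0 x:[34/3,64/3] y:[7/2,23] z:[29/2,59/2] -> hit [29/2,64/3], descend [1, 6]
  N1 x:[34/3,53/3] y:[23/2,23] z:[29/2,29] -> hit [29/2,53/3], descend [3, 5]
    N3 x:[40/3,47/3] y:[41/2,23] z:[55/2,29] -> miss, prune
    N5 x:[34/3,53/3] y:[23/2,33/2] z:[29/2,18] -> hit [29/2,33/2] leaf, test {P0@t=16, P5(miss)}
  N6 x:[14,64/3] y:[7/2,19/2] z:[19,59/2] -> miss, prune

order=[0, 1, 3, 5, 6]  |boxes|=5  |leaves|=1  hit=P0

== RESULT ==
1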